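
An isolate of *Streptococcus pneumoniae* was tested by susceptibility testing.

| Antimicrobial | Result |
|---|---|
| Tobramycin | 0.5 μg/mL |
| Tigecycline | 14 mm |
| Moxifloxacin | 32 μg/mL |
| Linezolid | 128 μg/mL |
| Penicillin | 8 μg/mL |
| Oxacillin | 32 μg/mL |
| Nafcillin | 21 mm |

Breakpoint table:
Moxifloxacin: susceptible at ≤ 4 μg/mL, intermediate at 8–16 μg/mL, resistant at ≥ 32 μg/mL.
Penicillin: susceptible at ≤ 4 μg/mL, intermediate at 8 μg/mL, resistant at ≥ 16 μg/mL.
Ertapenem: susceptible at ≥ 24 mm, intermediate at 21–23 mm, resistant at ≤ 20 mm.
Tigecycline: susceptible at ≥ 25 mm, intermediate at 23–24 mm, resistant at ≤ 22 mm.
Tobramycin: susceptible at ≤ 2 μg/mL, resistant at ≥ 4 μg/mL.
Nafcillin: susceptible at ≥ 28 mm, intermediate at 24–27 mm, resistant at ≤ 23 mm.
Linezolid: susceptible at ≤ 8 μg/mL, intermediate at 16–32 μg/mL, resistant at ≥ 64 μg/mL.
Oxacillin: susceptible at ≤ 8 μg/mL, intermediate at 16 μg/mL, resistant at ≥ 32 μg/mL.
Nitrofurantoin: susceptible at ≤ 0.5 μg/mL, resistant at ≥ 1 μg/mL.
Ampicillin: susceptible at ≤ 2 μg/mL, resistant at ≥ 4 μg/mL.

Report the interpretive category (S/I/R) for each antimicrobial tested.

Tobramycin (0.5 μg/mL) ≤ 2 μg/mL ⇒ S
Tigecycline 14 mm: ≤ 22 mm → resistant
Moxifloxacin (32 μg/mL) ≥ 32 μg/mL → Resistant
Linezolid 128 μg/mL: ≥ 64 μg/mL → Resistant
Penicillin: 8 μg/mL is = 8 μg/mL — I
Oxacillin: 32 μg/mL is ≥ 32 μg/mL ⇒ R
Nafcillin (21 mm) ≤ 23 mm ⇒ resistant

S, R, R, R, I, R, R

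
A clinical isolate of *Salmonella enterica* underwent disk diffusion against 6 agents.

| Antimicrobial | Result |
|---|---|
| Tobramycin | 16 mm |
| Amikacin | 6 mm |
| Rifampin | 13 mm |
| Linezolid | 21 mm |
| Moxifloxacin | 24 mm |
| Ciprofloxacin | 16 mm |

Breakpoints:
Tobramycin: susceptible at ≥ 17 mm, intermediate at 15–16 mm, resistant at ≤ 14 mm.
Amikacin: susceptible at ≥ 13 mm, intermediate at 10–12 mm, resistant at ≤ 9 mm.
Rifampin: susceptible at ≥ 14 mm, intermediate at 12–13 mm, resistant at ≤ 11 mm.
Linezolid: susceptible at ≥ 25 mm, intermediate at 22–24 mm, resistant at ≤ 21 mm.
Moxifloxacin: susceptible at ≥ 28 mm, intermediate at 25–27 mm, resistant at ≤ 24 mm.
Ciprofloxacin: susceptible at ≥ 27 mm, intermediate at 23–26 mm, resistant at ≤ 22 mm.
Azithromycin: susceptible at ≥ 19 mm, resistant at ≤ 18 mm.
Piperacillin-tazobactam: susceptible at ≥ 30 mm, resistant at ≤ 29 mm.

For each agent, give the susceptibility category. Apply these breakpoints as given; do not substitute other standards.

Tobramycin (16 mm) in 15–16 mm — I
Amikacin 6 mm: ≤ 9 mm ⇒ Resistant
Rifampin: 13 mm is in 12–13 mm ⇒ intermediate
Linezolid (21 mm) ≤ 21 mm — R
Moxifloxacin (24 mm) ≤ 24 mm — R
Ciprofloxacin: 16 mm is ≤ 22 mm — resistant

I, R, I, R, R, R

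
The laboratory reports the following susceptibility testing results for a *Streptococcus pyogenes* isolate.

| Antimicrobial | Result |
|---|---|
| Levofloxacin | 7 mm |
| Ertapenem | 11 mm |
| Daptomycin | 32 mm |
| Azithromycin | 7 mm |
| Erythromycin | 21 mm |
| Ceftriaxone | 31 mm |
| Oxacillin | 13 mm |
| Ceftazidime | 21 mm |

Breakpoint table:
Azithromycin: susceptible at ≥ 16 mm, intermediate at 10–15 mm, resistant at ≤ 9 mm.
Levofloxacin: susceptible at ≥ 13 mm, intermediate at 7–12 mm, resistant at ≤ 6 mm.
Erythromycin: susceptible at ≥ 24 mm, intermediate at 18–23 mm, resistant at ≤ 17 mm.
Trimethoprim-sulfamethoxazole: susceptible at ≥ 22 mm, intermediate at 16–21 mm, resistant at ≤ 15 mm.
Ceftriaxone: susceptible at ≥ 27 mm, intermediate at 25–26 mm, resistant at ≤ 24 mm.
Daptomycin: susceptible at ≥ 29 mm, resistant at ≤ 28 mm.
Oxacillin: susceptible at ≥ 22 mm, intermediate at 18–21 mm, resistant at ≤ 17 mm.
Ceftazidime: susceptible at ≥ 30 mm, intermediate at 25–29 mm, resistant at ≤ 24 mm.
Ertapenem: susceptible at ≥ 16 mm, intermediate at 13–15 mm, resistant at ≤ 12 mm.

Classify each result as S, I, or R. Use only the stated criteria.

I, R, S, R, I, S, R, R

Levofloxacin 7 mm: in 7–12 mm → intermediate
Ertapenem: 11 mm is ≤ 12 mm → R
Daptomycin 32 mm: ≥ 29 mm ⇒ susceptible
Azithromycin: 7 mm is ≤ 9 mm ⇒ Resistant
Erythromycin: 21 mm is in 18–23 mm — I
Ceftriaxone 31 mm: ≥ 27 mm ⇒ Susceptible
Oxacillin (13 mm) ≤ 17 mm — resistant
Ceftazidime 21 mm: ≤ 24 mm ⇒ resistant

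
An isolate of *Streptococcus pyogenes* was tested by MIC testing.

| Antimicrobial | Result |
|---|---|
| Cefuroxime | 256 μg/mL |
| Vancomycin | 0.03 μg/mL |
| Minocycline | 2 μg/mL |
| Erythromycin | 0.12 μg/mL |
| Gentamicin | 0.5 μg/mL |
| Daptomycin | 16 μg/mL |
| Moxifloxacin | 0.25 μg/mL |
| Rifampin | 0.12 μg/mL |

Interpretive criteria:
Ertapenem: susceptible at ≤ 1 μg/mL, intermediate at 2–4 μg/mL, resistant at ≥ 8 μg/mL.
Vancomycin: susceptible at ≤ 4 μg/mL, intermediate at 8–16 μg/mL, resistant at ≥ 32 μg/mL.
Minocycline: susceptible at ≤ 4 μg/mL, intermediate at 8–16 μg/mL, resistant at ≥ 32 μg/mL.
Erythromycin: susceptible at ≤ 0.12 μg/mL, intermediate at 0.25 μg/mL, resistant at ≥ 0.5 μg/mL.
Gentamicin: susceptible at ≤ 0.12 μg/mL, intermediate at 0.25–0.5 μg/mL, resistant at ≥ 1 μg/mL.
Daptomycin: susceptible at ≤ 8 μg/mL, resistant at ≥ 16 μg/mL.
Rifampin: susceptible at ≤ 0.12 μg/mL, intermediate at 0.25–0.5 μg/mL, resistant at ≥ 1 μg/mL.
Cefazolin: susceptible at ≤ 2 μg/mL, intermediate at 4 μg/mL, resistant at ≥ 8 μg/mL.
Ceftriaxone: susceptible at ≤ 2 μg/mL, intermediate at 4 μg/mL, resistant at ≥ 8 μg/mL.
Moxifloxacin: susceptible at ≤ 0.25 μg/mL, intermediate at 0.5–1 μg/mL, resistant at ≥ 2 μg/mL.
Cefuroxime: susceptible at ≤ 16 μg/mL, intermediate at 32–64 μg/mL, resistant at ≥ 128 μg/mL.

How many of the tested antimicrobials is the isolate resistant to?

2

Cefuroxime (256 μg/mL) ≥ 128 μg/mL → Resistant
Vancomycin: 0.03 μg/mL is ≤ 4 μg/mL — Susceptible
Minocycline 2 μg/mL: ≤ 4 μg/mL ⇒ susceptible
Erythromycin (0.12 μg/mL) ≤ 0.12 μg/mL → susceptible
Gentamicin: 0.5 μg/mL is in 0.25–0.5 μg/mL → Intermediate
Daptomycin 16 μg/mL: ≥ 16 μg/mL → Resistant
Moxifloxacin 0.25 μg/mL: ≤ 0.25 μg/mL ⇒ susceptible
Rifampin: 0.12 μg/mL is ≤ 0.12 μg/mL → S
Resistant: 2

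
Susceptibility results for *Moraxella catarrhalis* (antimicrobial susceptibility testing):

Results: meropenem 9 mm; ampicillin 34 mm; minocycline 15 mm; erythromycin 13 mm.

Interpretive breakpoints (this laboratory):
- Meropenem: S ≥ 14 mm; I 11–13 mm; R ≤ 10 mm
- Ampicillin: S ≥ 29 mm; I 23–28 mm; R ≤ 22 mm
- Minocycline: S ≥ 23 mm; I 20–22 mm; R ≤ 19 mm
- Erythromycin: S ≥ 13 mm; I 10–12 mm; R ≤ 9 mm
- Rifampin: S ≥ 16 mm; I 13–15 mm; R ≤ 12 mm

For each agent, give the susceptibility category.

R, S, R, S

Meropenem 9 mm: ≤ 10 mm → R
Ampicillin (34 mm) ≥ 29 mm ⇒ Susceptible
Minocycline (15 mm) ≤ 19 mm — R
Erythromycin: 13 mm is ≥ 13 mm → susceptible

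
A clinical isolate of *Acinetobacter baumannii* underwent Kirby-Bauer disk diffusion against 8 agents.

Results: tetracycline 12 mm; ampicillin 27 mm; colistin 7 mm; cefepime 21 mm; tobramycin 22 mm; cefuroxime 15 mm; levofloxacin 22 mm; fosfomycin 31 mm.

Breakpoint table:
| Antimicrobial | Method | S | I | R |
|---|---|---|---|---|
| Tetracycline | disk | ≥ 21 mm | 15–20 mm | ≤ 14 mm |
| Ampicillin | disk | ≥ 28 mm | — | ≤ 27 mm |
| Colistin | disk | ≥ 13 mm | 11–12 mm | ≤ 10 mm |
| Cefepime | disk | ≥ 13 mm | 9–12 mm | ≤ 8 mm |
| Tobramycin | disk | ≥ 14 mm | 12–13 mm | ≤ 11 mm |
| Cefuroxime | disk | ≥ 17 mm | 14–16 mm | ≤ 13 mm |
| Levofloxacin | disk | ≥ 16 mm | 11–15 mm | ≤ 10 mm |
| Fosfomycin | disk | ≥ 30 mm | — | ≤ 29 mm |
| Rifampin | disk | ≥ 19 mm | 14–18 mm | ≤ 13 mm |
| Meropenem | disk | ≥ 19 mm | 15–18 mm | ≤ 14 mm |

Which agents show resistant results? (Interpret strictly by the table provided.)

Tetracycline: 12 mm is ≤ 14 mm → R
Ampicillin (27 mm) ≤ 27 mm → R
Colistin (7 mm) ≤ 10 mm — R
Cefepime: 21 mm is ≥ 13 mm ⇒ S
Tobramycin (22 mm) ≥ 14 mm — S
Cefuroxime 15 mm: in 14–16 mm ⇒ Intermediate
Levofloxacin (22 mm) ≥ 16 mm → S
Fosfomycin 31 mm: ≥ 30 mm — Susceptible

tetracycline, ampicillin, colistin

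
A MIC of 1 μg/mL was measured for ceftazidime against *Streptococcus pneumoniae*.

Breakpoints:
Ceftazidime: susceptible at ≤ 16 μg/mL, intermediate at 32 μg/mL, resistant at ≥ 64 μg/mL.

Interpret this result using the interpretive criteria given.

Susceptible

Ceftazidime (1 μg/mL) ≤ 16 μg/mL → susceptible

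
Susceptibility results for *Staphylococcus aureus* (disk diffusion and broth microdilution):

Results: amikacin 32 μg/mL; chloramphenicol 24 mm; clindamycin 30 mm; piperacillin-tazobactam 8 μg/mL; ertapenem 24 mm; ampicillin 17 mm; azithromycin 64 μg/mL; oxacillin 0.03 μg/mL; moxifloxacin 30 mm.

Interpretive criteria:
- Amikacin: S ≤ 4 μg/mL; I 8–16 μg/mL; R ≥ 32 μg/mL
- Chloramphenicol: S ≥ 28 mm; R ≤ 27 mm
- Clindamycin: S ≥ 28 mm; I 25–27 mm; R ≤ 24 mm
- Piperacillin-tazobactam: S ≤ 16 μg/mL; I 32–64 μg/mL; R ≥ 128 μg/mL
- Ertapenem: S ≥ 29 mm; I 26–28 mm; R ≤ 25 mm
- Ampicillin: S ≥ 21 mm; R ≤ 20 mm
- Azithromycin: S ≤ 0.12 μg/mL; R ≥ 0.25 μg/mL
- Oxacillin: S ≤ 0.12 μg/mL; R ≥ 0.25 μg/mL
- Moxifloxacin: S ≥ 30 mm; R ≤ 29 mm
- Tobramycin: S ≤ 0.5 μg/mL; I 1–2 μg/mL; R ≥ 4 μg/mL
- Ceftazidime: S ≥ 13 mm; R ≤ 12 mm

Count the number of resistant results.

Amikacin (32 μg/mL) ≥ 32 μg/mL — Resistant
Chloramphenicol 24 mm: ≤ 27 mm → R
Clindamycin 30 mm: ≥ 28 mm → S
Piperacillin-tazobactam 8 μg/mL: ≤ 16 μg/mL — susceptible
Ertapenem (24 mm) ≤ 25 mm — R
Ampicillin 17 mm: ≤ 20 mm — Resistant
Azithromycin (64 μg/mL) ≥ 0.25 μg/mL ⇒ Resistant
Oxacillin 0.03 μg/mL: ≤ 0.12 μg/mL — susceptible
Moxifloxacin (30 mm) ≥ 30 mm → susceptible
Resistant: 5

5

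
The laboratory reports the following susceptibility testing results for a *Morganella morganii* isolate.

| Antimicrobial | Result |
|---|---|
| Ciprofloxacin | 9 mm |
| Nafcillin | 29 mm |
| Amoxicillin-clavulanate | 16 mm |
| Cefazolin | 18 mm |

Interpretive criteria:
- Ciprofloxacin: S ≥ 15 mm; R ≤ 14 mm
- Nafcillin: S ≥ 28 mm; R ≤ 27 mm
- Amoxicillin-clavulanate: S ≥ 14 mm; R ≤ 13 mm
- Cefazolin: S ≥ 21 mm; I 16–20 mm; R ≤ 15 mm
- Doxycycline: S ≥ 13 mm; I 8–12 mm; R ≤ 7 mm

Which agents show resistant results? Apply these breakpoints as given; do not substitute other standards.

Ciprofloxacin 9 mm: ≤ 14 mm → R
Nafcillin 29 mm: ≥ 28 mm → Susceptible
Amoxicillin-clavulanate 16 mm: ≥ 14 mm ⇒ S
Cefazolin (18 mm) in 16–20 mm ⇒ Intermediate

ciprofloxacin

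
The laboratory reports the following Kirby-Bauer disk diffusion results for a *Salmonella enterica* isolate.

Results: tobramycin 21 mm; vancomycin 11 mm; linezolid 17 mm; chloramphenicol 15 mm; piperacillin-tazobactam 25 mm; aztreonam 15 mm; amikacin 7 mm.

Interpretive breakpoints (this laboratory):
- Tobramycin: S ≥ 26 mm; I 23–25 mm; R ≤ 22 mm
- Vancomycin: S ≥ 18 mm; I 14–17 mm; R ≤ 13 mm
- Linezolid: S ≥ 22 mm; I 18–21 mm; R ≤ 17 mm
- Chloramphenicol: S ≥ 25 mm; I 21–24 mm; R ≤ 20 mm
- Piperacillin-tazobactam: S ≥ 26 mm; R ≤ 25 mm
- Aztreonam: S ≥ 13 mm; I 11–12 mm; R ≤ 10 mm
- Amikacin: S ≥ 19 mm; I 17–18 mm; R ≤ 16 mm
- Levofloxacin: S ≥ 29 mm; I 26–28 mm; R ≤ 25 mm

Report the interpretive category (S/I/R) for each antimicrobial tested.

Tobramycin (21 mm) ≤ 22 mm → R
Vancomycin: 11 mm is ≤ 13 mm → Resistant
Linezolid 17 mm: ≤ 17 mm — Resistant
Chloramphenicol: 15 mm is ≤ 20 mm — R
Piperacillin-tazobactam 25 mm: ≤ 25 mm → Resistant
Aztreonam (15 mm) ≥ 13 mm — susceptible
Amikacin: 7 mm is ≤ 16 mm ⇒ Resistant

R, R, R, R, R, S, R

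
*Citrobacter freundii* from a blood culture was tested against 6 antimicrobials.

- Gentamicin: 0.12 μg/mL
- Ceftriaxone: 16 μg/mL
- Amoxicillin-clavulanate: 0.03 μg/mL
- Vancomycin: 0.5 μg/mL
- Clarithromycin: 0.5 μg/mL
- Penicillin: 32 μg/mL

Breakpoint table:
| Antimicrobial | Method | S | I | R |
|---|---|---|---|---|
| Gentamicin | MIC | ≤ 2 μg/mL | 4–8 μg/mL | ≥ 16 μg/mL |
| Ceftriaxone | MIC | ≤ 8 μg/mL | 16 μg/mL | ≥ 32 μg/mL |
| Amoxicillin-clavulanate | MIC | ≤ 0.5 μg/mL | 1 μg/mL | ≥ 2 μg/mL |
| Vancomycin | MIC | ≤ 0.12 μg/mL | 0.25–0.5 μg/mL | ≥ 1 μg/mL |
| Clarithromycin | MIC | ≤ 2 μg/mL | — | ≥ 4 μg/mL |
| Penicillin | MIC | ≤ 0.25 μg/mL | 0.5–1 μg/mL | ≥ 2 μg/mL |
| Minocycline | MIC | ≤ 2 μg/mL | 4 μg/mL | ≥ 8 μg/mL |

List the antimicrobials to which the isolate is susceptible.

gentamicin, amoxicillin-clavulanate, clarithromycin

Gentamicin (0.12 μg/mL) ≤ 2 μg/mL → S
Ceftriaxone: 16 μg/mL is = 16 μg/mL — Intermediate
Amoxicillin-clavulanate: 0.03 μg/mL is ≤ 0.5 μg/mL — susceptible
Vancomycin (0.5 μg/mL) in 0.25–0.5 μg/mL → I
Clarithromycin: 0.5 μg/mL is ≤ 2 μg/mL ⇒ S
Penicillin: 32 μg/mL is ≥ 2 μg/mL — resistant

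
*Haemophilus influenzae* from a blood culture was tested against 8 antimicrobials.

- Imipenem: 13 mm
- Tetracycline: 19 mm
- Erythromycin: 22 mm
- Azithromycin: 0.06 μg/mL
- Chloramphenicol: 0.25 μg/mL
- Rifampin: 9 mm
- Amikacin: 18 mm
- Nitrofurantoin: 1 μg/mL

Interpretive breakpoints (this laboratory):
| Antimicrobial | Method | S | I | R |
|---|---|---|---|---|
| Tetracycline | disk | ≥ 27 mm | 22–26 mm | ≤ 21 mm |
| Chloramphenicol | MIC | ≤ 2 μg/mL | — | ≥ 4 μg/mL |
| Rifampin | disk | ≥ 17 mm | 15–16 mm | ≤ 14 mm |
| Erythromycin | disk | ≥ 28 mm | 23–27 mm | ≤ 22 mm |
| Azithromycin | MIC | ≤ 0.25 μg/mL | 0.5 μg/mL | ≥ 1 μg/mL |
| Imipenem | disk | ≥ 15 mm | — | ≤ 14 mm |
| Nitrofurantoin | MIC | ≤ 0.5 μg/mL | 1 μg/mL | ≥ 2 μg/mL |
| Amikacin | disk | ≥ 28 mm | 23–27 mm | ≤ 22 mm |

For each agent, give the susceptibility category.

Imipenem: 13 mm is ≤ 14 mm ⇒ resistant
Tetracycline: 19 mm is ≤ 21 mm → resistant
Erythromycin 22 mm: ≤ 22 mm — R
Azithromycin (0.06 μg/mL) ≤ 0.25 μg/mL ⇒ Susceptible
Chloramphenicol 0.25 μg/mL: ≤ 2 μg/mL ⇒ susceptible
Rifampin: 9 mm is ≤ 14 mm → Resistant
Amikacin (18 mm) ≤ 22 mm ⇒ resistant
Nitrofurantoin (1 μg/mL) = 1 μg/mL — Intermediate

R, R, R, S, S, R, R, I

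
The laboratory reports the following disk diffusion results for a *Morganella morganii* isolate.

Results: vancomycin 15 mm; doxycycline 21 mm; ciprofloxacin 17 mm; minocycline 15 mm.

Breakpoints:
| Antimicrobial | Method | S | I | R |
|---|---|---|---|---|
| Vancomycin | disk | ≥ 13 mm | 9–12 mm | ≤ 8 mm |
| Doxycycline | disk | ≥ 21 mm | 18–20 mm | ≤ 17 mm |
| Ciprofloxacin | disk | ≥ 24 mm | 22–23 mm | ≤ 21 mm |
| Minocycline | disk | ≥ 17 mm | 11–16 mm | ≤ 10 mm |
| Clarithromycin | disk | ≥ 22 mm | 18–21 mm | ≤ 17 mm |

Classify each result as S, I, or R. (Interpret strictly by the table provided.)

Vancomycin (15 mm) ≥ 13 mm ⇒ S
Doxycycline: 21 mm is ≥ 21 mm — susceptible
Ciprofloxacin: 17 mm is ≤ 21 mm — R
Minocycline: 15 mm is in 11–16 mm → intermediate

S, S, R, I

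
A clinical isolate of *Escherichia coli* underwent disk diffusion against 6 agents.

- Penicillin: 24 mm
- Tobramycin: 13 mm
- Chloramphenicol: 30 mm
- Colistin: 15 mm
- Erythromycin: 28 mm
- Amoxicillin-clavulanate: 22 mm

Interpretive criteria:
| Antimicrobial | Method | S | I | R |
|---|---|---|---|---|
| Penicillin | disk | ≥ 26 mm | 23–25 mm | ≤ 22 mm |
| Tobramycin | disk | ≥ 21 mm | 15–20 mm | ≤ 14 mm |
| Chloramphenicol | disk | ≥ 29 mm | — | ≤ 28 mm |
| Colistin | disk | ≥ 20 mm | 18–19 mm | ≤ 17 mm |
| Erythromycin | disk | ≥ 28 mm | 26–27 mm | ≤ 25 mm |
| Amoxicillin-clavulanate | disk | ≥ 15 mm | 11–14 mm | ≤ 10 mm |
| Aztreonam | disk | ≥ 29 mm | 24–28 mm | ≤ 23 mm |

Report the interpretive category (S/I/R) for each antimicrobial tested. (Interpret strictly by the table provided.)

Penicillin 24 mm: in 23–25 mm → I
Tobramycin: 13 mm is ≤ 14 mm → R
Chloramphenicol 30 mm: ≥ 29 mm ⇒ Susceptible
Colistin (15 mm) ≤ 17 mm — R
Erythromycin (28 mm) ≥ 28 mm — Susceptible
Amoxicillin-clavulanate: 22 mm is ≥ 15 mm ⇒ Susceptible

I, R, S, R, S, S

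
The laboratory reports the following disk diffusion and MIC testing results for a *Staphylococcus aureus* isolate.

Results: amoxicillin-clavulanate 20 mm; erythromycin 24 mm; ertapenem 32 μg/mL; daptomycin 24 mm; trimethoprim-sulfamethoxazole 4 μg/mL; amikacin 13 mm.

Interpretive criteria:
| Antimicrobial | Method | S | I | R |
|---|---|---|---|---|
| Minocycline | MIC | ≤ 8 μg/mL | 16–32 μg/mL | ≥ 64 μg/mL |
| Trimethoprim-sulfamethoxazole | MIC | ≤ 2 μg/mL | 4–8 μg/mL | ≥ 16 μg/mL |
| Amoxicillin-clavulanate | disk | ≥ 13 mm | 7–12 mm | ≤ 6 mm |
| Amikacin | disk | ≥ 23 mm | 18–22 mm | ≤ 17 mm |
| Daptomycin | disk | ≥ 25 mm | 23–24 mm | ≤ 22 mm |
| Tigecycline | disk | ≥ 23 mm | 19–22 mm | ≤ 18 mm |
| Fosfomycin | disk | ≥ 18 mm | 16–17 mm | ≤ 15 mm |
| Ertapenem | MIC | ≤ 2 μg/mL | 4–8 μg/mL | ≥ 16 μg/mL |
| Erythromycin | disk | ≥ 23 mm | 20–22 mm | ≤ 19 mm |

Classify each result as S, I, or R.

Amoxicillin-clavulanate (20 mm) ≥ 13 mm — S
Erythromycin 24 mm: ≥ 23 mm — S
Ertapenem: 32 μg/mL is ≥ 16 μg/mL ⇒ resistant
Daptomycin: 24 mm is in 23–24 mm → intermediate
Trimethoprim-sulfamethoxazole (4 μg/mL) in 4–8 μg/mL → intermediate
Amikacin (13 mm) ≤ 17 mm — Resistant

S, S, R, I, I, R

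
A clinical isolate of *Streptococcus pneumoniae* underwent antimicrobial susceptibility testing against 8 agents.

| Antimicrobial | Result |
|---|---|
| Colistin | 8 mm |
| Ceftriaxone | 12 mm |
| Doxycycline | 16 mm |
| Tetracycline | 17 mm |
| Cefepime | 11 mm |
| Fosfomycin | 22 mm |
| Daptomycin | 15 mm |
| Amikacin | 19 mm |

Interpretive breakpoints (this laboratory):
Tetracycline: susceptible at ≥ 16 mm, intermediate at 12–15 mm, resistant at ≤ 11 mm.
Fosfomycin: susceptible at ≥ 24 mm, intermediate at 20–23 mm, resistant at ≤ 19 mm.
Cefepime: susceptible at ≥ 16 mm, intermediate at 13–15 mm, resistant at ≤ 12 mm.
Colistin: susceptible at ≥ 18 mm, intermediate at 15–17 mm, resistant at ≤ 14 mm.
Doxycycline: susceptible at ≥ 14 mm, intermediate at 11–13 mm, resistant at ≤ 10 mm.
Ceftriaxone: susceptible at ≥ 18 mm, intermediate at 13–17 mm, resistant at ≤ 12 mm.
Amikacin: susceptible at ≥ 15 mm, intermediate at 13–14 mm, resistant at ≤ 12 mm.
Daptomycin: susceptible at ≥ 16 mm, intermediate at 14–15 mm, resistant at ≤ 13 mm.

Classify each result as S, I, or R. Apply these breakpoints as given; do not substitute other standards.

R, R, S, S, R, I, I, S

Colistin (8 mm) ≤ 14 mm ⇒ resistant
Ceftriaxone (12 mm) ≤ 12 mm — Resistant
Doxycycline 16 mm: ≥ 14 mm — susceptible
Tetracycline 17 mm: ≥ 16 mm ⇒ Susceptible
Cefepime (11 mm) ≤ 12 mm ⇒ resistant
Fosfomycin: 22 mm is in 20–23 mm — Intermediate
Daptomycin (15 mm) in 14–15 mm → intermediate
Amikacin (19 mm) ≥ 15 mm → S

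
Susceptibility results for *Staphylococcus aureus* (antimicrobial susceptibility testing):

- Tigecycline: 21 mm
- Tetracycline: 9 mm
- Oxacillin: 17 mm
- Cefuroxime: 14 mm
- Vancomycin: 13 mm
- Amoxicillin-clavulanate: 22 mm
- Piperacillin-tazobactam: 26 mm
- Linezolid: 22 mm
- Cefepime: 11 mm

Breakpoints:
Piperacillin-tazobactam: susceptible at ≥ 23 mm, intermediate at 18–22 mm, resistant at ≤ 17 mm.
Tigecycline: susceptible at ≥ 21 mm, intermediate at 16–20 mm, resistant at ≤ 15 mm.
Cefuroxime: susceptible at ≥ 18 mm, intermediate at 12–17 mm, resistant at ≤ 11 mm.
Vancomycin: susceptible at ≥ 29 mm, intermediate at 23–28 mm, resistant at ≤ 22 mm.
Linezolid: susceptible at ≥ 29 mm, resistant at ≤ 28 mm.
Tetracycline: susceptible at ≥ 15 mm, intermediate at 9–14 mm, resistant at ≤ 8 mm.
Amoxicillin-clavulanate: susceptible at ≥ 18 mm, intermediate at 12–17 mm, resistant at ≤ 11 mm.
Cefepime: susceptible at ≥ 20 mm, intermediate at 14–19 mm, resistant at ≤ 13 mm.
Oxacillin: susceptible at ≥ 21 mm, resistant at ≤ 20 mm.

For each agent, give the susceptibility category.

Tigecycline: 21 mm is ≥ 21 mm → susceptible
Tetracycline 9 mm: in 9–14 mm — Intermediate
Oxacillin 17 mm: ≤ 20 mm — R
Cefuroxime: 14 mm is in 12–17 mm → I
Vancomycin: 13 mm is ≤ 22 mm — resistant
Amoxicillin-clavulanate 22 mm: ≥ 18 mm — S
Piperacillin-tazobactam: 26 mm is ≥ 23 mm ⇒ susceptible
Linezolid (22 mm) ≤ 28 mm — Resistant
Cefepime (11 mm) ≤ 13 mm ⇒ R

S, I, R, I, R, S, S, R, R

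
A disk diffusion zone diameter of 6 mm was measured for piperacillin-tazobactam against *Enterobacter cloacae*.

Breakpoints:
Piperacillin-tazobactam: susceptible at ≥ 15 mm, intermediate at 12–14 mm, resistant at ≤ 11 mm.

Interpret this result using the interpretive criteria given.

Piperacillin-tazobactam: 6 mm is ≤ 11 mm → R

R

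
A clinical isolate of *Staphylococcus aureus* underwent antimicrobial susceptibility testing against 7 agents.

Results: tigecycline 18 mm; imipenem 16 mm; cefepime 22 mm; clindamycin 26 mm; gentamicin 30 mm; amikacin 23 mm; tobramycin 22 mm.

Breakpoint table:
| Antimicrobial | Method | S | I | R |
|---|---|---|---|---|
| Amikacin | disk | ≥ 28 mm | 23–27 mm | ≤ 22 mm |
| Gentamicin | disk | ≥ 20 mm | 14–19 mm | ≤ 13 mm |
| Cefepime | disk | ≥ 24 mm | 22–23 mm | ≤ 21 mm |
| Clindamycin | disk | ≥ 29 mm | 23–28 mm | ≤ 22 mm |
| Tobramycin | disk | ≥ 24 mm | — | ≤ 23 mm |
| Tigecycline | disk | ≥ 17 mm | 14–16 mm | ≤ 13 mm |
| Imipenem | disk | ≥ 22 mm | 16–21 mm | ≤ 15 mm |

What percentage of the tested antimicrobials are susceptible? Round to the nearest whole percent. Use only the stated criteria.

29%

Tigecycline 18 mm: ≥ 17 mm → S
Imipenem: 16 mm is in 16–21 mm → Intermediate
Cefepime 22 mm: in 22–23 mm ⇒ intermediate
Clindamycin 26 mm: in 23–28 mm → Intermediate
Gentamicin 30 mm: ≥ 20 mm → Susceptible
Amikacin: 23 mm is in 23–27 mm ⇒ intermediate
Tobramycin (22 mm) ≤ 23 mm — R
Susceptible: 2/7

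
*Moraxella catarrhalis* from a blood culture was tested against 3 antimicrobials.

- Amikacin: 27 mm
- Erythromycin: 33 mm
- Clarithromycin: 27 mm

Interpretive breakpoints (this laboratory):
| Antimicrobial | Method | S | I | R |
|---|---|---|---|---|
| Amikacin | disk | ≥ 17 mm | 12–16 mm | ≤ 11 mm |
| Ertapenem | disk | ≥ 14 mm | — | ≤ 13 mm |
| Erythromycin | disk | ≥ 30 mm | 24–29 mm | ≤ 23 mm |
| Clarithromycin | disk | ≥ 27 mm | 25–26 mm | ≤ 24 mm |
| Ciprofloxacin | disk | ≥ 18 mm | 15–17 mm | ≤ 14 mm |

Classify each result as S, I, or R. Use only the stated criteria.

S, S, S

Amikacin: 27 mm is ≥ 17 mm → S
Erythromycin: 33 mm is ≥ 30 mm — S
Clarithromycin (27 mm) ≥ 27 mm ⇒ susceptible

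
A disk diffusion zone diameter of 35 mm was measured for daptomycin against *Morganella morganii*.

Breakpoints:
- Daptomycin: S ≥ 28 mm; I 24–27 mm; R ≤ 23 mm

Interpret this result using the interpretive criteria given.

Daptomycin 35 mm: ≥ 28 mm — susceptible

S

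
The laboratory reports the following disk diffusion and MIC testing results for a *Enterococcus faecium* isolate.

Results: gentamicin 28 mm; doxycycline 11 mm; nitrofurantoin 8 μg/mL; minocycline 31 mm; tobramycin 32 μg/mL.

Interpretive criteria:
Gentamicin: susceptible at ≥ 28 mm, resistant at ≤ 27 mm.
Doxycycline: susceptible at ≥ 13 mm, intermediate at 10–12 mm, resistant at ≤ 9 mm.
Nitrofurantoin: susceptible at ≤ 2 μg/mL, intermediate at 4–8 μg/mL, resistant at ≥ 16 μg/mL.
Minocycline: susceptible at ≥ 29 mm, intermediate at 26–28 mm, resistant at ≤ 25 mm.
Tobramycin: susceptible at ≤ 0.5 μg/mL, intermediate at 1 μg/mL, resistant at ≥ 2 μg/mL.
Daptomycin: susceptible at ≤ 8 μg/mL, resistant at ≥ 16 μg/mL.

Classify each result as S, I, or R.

S, I, I, S, R

Gentamicin 28 mm: ≥ 28 mm ⇒ Susceptible
Doxycycline (11 mm) in 10–12 mm ⇒ I
Nitrofurantoin (8 μg/mL) in 4–8 μg/mL — Intermediate
Minocycline (31 mm) ≥ 29 mm ⇒ S
Tobramycin (32 μg/mL) ≥ 2 μg/mL — Resistant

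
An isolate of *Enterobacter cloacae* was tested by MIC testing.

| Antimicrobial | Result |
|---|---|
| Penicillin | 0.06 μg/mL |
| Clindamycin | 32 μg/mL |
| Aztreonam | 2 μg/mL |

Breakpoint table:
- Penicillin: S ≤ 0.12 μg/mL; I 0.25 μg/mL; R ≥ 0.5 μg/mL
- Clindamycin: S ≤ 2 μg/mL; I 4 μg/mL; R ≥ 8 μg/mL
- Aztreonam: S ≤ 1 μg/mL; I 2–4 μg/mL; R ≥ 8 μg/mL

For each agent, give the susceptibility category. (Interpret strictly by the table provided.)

Penicillin 0.06 μg/mL: ≤ 0.12 μg/mL — susceptible
Clindamycin 32 μg/mL: ≥ 8 μg/mL ⇒ R
Aztreonam (2 μg/mL) in 2–4 μg/mL ⇒ Intermediate

S, R, I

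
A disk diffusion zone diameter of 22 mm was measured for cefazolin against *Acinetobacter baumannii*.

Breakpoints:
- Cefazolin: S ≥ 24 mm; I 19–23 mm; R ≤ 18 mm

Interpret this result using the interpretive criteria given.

Cefazolin (22 mm) in 19–23 mm ⇒ I

Intermediate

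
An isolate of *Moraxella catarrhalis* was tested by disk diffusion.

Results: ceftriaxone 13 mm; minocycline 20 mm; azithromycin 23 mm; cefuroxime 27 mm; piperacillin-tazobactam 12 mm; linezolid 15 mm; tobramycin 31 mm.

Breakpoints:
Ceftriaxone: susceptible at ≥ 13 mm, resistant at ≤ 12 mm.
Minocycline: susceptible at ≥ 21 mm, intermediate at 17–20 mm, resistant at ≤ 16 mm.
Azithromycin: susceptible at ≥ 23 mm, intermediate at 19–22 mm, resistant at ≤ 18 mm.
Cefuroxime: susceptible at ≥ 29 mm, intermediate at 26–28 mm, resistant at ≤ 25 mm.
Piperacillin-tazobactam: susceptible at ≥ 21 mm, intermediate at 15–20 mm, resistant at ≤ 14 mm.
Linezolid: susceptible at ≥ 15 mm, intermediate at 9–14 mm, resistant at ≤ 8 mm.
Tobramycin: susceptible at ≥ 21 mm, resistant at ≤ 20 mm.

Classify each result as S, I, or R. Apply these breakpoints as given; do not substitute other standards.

Ceftriaxone: 13 mm is ≥ 13 mm → Susceptible
Minocycline (20 mm) in 17–20 mm ⇒ I
Azithromycin 23 mm: ≥ 23 mm — Susceptible
Cefuroxime (27 mm) in 26–28 mm ⇒ intermediate
Piperacillin-tazobactam (12 mm) ≤ 14 mm ⇒ R
Linezolid 15 mm: ≥ 15 mm → S
Tobramycin (31 mm) ≥ 21 mm ⇒ susceptible

S, I, S, I, R, S, S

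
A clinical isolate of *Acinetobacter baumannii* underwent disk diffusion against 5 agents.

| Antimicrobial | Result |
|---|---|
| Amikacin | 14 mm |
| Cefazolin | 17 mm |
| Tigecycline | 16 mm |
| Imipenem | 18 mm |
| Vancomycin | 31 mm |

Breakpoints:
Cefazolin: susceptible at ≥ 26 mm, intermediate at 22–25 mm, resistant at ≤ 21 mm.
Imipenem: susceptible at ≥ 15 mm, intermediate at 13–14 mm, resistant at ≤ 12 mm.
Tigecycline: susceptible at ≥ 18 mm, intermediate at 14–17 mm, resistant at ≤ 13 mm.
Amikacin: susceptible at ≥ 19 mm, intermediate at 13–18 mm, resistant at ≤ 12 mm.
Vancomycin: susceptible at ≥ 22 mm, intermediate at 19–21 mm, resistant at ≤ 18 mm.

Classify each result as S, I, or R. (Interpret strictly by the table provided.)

Amikacin 14 mm: in 13–18 mm ⇒ Intermediate
Cefazolin (17 mm) ≤ 21 mm ⇒ resistant
Tigecycline 16 mm: in 14–17 mm → I
Imipenem: 18 mm is ≥ 15 mm → S
Vancomycin (31 mm) ≥ 22 mm → S

I, R, I, S, S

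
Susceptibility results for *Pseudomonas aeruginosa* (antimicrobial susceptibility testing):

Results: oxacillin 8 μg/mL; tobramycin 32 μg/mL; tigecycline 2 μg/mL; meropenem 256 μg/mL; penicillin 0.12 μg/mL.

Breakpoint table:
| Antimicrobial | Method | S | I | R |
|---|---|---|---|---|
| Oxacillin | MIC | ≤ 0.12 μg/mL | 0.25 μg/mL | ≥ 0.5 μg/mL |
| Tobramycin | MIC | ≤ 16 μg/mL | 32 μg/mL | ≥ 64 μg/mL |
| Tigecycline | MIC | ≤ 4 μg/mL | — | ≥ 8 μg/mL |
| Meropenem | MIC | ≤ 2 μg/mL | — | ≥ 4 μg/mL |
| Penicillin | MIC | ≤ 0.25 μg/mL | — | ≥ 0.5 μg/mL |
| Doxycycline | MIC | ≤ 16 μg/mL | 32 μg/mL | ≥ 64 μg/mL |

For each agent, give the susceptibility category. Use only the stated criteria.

R, I, S, R, S

Oxacillin: 8 μg/mL is ≥ 0.5 μg/mL ⇒ R
Tobramycin: 32 μg/mL is = 32 μg/mL — intermediate
Tigecycline: 2 μg/mL is ≤ 4 μg/mL — Susceptible
Meropenem: 256 μg/mL is ≥ 4 μg/mL → R
Penicillin 0.12 μg/mL: ≤ 0.25 μg/mL → S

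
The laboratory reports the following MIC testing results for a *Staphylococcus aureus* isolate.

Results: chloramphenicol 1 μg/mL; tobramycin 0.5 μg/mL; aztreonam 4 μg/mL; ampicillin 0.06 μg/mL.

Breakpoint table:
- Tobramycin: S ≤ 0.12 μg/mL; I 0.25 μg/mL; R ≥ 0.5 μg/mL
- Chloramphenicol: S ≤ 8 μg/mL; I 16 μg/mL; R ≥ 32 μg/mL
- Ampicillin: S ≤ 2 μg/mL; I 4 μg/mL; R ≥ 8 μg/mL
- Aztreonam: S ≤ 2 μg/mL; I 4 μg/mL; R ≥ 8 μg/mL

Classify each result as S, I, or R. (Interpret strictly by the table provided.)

S, R, I, S

Chloramphenicol: 1 μg/mL is ≤ 8 μg/mL → Susceptible
Tobramycin: 0.5 μg/mL is ≥ 0.5 μg/mL — resistant
Aztreonam 4 μg/mL: = 4 μg/mL → Intermediate
Ampicillin: 0.06 μg/mL is ≤ 2 μg/mL ⇒ S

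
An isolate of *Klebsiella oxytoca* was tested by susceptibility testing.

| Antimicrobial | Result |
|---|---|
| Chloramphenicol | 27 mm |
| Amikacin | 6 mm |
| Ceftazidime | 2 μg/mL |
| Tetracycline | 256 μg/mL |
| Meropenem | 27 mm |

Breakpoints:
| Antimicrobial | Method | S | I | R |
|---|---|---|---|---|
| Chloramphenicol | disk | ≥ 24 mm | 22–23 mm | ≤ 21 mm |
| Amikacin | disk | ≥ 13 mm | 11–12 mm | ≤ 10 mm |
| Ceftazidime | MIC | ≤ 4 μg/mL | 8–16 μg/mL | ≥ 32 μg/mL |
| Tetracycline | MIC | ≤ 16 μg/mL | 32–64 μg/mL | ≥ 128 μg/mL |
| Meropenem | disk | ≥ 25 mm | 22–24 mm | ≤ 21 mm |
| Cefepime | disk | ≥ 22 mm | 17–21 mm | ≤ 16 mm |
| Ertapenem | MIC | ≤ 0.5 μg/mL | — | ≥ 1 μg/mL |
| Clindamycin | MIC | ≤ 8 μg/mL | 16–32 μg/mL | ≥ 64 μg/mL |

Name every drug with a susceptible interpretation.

chloramphenicol, ceftazidime, meropenem

Chloramphenicol 27 mm: ≥ 24 mm — susceptible
Amikacin: 6 mm is ≤ 10 mm — resistant
Ceftazidime: 2 μg/mL is ≤ 4 μg/mL ⇒ susceptible
Tetracycline (256 μg/mL) ≥ 128 μg/mL ⇒ R
Meropenem (27 mm) ≥ 25 mm — Susceptible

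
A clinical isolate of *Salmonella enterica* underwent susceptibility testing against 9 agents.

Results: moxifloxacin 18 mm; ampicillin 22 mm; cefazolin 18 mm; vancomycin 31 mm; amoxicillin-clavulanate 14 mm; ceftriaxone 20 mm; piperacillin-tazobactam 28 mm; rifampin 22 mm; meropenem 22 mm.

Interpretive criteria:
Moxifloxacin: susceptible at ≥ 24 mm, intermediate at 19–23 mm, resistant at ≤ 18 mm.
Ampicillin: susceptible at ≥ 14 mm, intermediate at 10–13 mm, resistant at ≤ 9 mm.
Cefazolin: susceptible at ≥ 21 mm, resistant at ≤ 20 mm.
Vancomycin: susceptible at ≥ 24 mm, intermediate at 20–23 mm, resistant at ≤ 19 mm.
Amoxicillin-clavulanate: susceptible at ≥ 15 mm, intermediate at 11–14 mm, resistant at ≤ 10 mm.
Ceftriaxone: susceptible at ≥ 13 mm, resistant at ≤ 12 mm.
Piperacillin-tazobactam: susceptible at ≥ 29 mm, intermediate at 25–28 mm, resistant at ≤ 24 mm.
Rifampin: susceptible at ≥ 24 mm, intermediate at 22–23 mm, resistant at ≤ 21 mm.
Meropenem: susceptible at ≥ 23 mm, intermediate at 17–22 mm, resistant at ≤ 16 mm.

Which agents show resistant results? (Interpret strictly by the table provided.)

Moxifloxacin 18 mm: ≤ 18 mm → R
Ampicillin 22 mm: ≥ 14 mm — S
Cefazolin 18 mm: ≤ 20 mm → R
Vancomycin (31 mm) ≥ 24 mm ⇒ S
Amoxicillin-clavulanate: 14 mm is in 11–14 mm — Intermediate
Ceftriaxone 20 mm: ≥ 13 mm — susceptible
Piperacillin-tazobactam: 28 mm is in 25–28 mm ⇒ I
Rifampin: 22 mm is in 22–23 mm → intermediate
Meropenem 22 mm: in 17–22 mm — Intermediate

moxifloxacin, cefazolin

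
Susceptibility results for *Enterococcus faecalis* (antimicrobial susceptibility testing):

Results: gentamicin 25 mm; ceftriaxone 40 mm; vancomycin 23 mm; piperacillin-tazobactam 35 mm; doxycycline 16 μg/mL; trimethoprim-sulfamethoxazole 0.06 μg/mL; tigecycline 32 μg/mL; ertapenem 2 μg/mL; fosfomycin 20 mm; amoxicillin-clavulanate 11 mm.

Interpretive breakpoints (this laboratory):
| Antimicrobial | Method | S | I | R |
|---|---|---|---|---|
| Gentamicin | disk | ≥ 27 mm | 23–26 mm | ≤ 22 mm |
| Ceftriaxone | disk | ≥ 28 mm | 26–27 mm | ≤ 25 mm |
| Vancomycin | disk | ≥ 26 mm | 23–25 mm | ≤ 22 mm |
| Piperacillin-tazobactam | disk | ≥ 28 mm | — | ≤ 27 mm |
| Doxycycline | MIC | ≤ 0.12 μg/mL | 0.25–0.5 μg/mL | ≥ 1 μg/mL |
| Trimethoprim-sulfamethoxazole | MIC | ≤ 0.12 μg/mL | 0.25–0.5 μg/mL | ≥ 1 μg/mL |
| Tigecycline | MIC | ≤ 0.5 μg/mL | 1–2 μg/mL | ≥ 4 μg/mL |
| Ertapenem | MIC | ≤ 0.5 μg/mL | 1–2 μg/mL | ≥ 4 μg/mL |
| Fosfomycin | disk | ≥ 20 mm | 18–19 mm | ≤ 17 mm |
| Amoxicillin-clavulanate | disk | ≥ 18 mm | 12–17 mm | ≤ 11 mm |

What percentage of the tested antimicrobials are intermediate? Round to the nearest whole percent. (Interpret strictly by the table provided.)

30%

Gentamicin: 25 mm is in 23–26 mm — Intermediate
Ceftriaxone (40 mm) ≥ 28 mm — S
Vancomycin (23 mm) in 23–25 mm → intermediate
Piperacillin-tazobactam (35 mm) ≥ 28 mm ⇒ Susceptible
Doxycycline (16 μg/mL) ≥ 1 μg/mL ⇒ resistant
Trimethoprim-sulfamethoxazole (0.06 μg/mL) ≤ 0.12 μg/mL — susceptible
Tigecycline: 32 μg/mL is ≥ 4 μg/mL — resistant
Ertapenem 2 μg/mL: in 1–2 μg/mL → I
Fosfomycin (20 mm) ≥ 20 mm — susceptible
Amoxicillin-clavulanate 11 mm: ≤ 11 mm ⇒ Resistant
Intermediate: 3/10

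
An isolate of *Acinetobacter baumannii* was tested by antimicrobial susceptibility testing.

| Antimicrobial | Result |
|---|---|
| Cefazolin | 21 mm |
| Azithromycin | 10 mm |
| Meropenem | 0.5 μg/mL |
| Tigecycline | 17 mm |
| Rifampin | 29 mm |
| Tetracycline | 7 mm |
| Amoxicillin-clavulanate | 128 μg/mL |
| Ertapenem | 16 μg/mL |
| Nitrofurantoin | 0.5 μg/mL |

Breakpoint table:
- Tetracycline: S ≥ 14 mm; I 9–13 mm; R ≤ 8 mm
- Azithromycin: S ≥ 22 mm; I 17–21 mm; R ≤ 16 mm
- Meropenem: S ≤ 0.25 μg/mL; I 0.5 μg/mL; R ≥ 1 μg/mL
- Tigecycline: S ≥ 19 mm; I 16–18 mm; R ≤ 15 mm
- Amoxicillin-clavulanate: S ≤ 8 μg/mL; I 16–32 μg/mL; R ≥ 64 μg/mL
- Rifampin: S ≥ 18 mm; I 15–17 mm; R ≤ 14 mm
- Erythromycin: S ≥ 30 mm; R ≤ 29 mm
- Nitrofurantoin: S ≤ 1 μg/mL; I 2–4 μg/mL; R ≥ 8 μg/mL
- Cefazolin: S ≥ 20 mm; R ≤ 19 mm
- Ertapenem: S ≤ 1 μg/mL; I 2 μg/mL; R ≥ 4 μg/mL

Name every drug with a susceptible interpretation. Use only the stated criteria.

Cefazolin 21 mm: ≥ 20 mm → S
Azithromycin 10 mm: ≤ 16 mm — R
Meropenem 0.5 μg/mL: = 0.5 μg/mL ⇒ Intermediate
Tigecycline (17 mm) in 16–18 mm — I
Rifampin: 29 mm is ≥ 18 mm — S
Tetracycline: 7 mm is ≤ 8 mm — Resistant
Amoxicillin-clavulanate: 128 μg/mL is ≥ 64 μg/mL ⇒ Resistant
Ertapenem 16 μg/mL: ≥ 4 μg/mL ⇒ R
Nitrofurantoin: 0.5 μg/mL is ≤ 1 μg/mL → S

cefazolin, rifampin, nitrofurantoin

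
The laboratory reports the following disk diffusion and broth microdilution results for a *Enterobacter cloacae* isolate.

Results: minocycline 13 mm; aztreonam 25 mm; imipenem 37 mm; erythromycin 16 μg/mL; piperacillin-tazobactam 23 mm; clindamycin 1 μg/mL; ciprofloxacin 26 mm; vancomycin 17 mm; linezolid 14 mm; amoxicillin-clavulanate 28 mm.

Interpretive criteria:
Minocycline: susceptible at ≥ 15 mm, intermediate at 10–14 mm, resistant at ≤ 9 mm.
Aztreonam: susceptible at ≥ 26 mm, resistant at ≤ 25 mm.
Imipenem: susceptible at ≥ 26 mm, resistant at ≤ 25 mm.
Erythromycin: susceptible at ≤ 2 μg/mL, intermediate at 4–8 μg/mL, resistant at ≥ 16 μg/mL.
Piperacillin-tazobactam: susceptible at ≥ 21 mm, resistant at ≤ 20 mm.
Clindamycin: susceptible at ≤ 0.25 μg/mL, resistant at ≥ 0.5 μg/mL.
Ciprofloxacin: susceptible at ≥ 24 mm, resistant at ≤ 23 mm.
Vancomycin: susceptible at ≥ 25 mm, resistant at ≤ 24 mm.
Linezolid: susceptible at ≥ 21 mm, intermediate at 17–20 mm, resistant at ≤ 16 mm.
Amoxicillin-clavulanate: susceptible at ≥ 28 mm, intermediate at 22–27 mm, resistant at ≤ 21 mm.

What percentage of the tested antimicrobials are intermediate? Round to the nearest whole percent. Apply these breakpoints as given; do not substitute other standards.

Minocycline 13 mm: in 10–14 mm — Intermediate
Aztreonam 25 mm: ≤ 25 mm — resistant
Imipenem (37 mm) ≥ 26 mm — Susceptible
Erythromycin (16 μg/mL) ≥ 16 μg/mL → Resistant
Piperacillin-tazobactam 23 mm: ≥ 21 mm ⇒ S
Clindamycin (1 μg/mL) ≥ 0.5 μg/mL → resistant
Ciprofloxacin: 26 mm is ≥ 24 mm — Susceptible
Vancomycin: 17 mm is ≤ 24 mm ⇒ R
Linezolid: 14 mm is ≤ 16 mm ⇒ resistant
Amoxicillin-clavulanate (28 mm) ≥ 28 mm ⇒ Susceptible
Intermediate: 1/10

10%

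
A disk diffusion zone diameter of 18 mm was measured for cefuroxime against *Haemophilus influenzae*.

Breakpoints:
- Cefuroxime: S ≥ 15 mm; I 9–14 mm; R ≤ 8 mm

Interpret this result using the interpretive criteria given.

Susceptible

Cefuroxime 18 mm: ≥ 15 mm ⇒ susceptible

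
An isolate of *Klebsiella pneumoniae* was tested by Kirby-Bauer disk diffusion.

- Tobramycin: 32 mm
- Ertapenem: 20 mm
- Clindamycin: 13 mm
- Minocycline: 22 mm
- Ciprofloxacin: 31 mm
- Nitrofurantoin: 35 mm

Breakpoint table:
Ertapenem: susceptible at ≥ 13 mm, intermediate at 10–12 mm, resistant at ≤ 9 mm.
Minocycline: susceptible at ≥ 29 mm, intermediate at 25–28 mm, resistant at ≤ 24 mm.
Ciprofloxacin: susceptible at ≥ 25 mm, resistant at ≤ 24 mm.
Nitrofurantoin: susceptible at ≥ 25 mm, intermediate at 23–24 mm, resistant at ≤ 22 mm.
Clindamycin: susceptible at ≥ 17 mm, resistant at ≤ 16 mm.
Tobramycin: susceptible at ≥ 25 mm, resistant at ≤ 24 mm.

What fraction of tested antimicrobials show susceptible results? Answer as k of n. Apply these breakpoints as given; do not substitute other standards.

4 of 6

Tobramycin (32 mm) ≥ 25 mm — susceptible
Ertapenem: 20 mm is ≥ 13 mm ⇒ Susceptible
Clindamycin: 13 mm is ≤ 16 mm — Resistant
Minocycline (22 mm) ≤ 24 mm → R
Ciprofloxacin: 31 mm is ≥ 25 mm → S
Nitrofurantoin: 35 mm is ≥ 25 mm → Susceptible
Susceptible: 4/6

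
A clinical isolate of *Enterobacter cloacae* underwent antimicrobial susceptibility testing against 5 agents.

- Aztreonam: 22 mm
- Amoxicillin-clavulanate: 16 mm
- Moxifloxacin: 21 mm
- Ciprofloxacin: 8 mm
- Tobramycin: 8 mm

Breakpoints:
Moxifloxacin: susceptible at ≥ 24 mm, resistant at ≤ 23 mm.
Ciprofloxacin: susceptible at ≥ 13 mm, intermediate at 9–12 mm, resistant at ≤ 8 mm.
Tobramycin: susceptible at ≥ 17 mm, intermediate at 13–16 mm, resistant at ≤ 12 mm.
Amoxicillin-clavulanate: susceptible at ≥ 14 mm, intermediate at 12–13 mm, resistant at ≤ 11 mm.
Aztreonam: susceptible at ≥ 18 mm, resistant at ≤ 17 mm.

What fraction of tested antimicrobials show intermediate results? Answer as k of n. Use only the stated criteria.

0 of 5

Aztreonam 22 mm: ≥ 18 mm — susceptible
Amoxicillin-clavulanate 16 mm: ≥ 14 mm → S
Moxifloxacin 21 mm: ≤ 23 mm — R
Ciprofloxacin (8 mm) ≤ 8 mm → R
Tobramycin (8 mm) ≤ 12 mm → resistant
Intermediate: 0/5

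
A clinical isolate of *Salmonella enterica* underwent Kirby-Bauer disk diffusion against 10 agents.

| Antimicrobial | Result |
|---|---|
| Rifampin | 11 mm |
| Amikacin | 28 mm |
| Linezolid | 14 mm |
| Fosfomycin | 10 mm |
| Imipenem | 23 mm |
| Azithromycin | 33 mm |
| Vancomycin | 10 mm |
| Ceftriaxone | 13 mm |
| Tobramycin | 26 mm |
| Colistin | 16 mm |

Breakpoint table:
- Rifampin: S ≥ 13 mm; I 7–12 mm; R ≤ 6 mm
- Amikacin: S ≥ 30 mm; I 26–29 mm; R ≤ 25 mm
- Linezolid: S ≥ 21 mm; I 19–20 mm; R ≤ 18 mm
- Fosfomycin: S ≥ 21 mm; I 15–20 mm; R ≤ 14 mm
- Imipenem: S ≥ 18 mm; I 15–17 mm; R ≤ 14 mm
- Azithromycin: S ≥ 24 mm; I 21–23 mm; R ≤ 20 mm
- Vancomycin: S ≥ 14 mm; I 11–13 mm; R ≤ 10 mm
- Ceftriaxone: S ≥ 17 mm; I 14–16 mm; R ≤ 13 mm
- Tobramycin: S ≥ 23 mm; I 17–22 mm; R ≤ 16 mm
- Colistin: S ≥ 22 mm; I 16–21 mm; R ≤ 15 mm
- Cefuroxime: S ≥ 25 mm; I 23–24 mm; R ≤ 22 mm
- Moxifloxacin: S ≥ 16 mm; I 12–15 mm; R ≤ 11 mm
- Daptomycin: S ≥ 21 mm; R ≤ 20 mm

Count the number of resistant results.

4

Rifampin 11 mm: in 7–12 mm — intermediate
Amikacin: 28 mm is in 26–29 mm → I
Linezolid: 14 mm is ≤ 18 mm ⇒ R
Fosfomycin (10 mm) ≤ 14 mm ⇒ R
Imipenem: 23 mm is ≥ 18 mm → S
Azithromycin: 33 mm is ≥ 24 mm ⇒ Susceptible
Vancomycin (10 mm) ≤ 10 mm → Resistant
Ceftriaxone 13 mm: ≤ 13 mm ⇒ R
Tobramycin (26 mm) ≥ 23 mm → Susceptible
Colistin 16 mm: in 16–21 mm — intermediate
Resistant: 4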